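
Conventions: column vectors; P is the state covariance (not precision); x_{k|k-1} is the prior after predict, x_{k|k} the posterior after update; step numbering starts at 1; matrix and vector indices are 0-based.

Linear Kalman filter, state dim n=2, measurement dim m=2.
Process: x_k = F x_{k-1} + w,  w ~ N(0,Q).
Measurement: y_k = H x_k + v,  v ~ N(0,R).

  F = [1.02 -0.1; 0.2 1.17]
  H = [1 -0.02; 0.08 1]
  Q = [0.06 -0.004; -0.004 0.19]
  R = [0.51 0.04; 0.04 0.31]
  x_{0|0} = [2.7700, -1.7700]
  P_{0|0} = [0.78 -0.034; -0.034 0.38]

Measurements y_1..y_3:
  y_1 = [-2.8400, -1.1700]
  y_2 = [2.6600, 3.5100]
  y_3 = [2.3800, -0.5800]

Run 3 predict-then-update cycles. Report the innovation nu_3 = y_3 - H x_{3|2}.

step 1: x^-=[3.0024, -1.5169]  P^-=[0.8822 0.0708; 0.0708 0.7255]  S=[1.3897 0.1667; 0.1667 1.0524]  K=[0.6297 0.0346; -0.0437 0.7016]  nu=[-5.8727, 0.1067]  x^+=[-0.6919, -1.1854]  P^+=[0.3227 0.0101; 0.0101 0.2149]
step 2: x^-=[-0.5872, -1.5253]  P^-=[0.3959 0.0485; 0.0485 0.5019]  S=[0.9041 0.1101; 0.1101 0.8222]  K=[0.4319 0.0397; -0.0329 0.6195]  nu=[3.2167, 5.0823]  x^+=[1.0040, 1.5177]  P^+=[0.2221 0.0118; 0.0118 0.1898]
step 3: x^-=[0.8723, 1.9765]  P^-=[0.2906 0.0330; 0.0330 0.4642]  S=[0.7994 0.0869; 0.0869 0.7814]  K=[0.3592 0.0320; -0.0357 0.6015]  nu=[1.5472, -2.6262]  x^+=[1.3439, 0.3415]  P^+=[0.1846 0.0095; 0.0095 0.1843]

innov = [1.5472, -2.6262]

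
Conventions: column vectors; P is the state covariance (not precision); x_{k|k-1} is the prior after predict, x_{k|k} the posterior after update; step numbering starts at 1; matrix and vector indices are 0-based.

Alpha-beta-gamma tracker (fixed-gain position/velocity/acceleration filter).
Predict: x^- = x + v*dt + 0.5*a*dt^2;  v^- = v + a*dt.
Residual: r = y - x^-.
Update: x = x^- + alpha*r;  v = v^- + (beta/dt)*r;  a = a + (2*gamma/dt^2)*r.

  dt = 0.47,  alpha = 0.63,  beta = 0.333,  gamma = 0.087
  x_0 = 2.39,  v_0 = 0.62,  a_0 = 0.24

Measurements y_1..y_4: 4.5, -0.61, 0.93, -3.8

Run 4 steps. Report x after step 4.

x_post = -2.5824

step 1: x_pred=2.7079  r=1.7921  x^+=3.8369  v^+=2.0025  a^+=1.6516
step 2: x_pred=4.9605  r=-5.5705  x^+=1.4511  v^+=-1.1680  a^+=-2.7362
step 3: x_pred=0.5999  r=0.3301  x^+=0.8079  v^+=-2.2202  a^+=-2.4762
step 4: x_pred=-0.5091  r=-3.2909  x^+=-2.5824  v^+=-5.7156  a^+=-5.0684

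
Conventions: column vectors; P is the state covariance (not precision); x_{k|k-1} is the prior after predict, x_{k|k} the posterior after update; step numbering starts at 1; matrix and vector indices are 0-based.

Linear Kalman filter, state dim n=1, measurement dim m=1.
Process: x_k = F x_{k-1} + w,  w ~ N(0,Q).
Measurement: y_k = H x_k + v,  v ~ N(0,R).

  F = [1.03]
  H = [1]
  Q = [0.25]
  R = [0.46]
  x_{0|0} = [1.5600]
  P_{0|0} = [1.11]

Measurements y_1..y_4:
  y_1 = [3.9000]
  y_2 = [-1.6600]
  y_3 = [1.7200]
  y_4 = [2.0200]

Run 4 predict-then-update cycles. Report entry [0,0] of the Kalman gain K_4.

K[0,0] = 0.5264

step 1: x^-=[1.6068]  P^-=[1.4276]  S=[1.8876]  K=[0.7563]  nu=[2.2932]  x^+=[3.3412]  P^+=[0.3479]
step 2: x^-=[3.4414]  P^-=[0.6191]  S=[1.0791]  K=[0.5737]  nu=[-5.1014]  x^+=[0.5147]  P^+=[0.2639]
step 3: x^-=[0.5301]  P^-=[0.5300]  S=[0.9900]  K=[0.5353]  nu=[1.1899]  x^+=[1.1671]  P^+=[0.2463]
step 4: x^-=[1.2021]  P^-=[0.5113]  S=[0.9713]  K=[0.5264]  nu=[0.8179]  x^+=[1.6326]  P^+=[0.2421]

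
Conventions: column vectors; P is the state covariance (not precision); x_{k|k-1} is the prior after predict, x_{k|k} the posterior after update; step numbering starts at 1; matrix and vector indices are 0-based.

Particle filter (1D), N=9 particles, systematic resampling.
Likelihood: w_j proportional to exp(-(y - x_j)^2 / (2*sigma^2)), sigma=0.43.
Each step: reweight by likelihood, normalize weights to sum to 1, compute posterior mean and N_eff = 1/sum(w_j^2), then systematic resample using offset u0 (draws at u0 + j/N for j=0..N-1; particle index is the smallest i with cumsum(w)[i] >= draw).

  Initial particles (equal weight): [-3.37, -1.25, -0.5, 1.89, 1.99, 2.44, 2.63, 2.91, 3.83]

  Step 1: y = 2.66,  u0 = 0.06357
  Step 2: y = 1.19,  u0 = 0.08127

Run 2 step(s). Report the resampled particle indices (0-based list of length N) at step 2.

step 1: w=[0.0000, 0.0000, 0.0000, 0.0621, 0.0916, 0.2706, 0.3077, 0.2605, 0.0076]  mean=2.5561  Neff=4.0320  idx=[4, 5, 5, 5, 6, 6, 6, 7, 7]
step 2: w=[0.7613, 0.0628, 0.0628, 0.0628, 0.0158, 0.0158, 0.0158, 0.0014, 0.0014]  mean=2.1078  Neff=1.6887  idx=[0, 0, 0, 0, 0, 0, 0, 2, 5]

resampled_idx = [0, 0, 0, 0, 0, 0, 0, 2, 5]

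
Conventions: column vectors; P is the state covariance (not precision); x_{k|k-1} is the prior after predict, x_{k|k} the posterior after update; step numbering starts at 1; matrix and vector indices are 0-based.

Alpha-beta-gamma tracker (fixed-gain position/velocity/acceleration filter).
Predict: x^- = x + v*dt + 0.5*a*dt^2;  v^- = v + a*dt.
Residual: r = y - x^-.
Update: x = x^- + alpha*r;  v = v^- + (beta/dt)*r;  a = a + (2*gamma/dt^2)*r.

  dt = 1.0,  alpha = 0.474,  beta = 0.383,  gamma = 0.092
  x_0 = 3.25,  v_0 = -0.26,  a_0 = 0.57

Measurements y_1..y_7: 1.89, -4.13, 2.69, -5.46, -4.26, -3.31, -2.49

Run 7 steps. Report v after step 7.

v_post = 1.0852

step 1: x_pred=3.2750  r=-1.3850  x^+=2.6185  v^+=-0.2205  a^+=0.3152
step 2: x_pred=2.5556  r=-6.6856  x^+=-0.6134  v^+=-2.4659  a^+=-0.9150
step 3: x_pred=-3.5367  r=6.2267  x^+=-0.5853  v^+=-0.9960  a^+=0.2307
step 4: x_pred=-1.4660  r=-3.9940  x^+=-3.3591  v^+=-2.2950  a^+=-0.5042
step 5: x_pred=-5.9063  r=1.6463  x^+=-5.1259  v^+=-2.1687  a^+=-0.2013
step 6: x_pred=-7.3953  r=4.0853  x^+=-5.4589  v^+=-0.8053  a^+=0.5504
step 7: x_pred=-5.9890  r=3.4990  x^+=-4.3304  v^+=1.0852  a^+=1.1942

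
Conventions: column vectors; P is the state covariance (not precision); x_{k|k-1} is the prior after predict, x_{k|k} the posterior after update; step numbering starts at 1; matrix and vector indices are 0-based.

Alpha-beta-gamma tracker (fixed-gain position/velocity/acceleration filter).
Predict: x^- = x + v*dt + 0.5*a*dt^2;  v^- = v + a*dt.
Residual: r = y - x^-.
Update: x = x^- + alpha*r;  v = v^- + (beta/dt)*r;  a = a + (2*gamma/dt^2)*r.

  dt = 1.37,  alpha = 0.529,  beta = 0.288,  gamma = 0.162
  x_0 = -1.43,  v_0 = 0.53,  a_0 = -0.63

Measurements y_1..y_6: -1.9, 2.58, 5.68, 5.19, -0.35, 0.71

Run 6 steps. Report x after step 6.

x_post = 3.6471

step 1: x_pred=-1.2951  r=-0.6049  x^+=-1.6151  v^+=-0.4603  a^+=-0.7344
step 2: x_pred=-2.9349  r=5.5149  x^+=-0.0175  v^+=-0.3071  a^+=0.2176
step 3: x_pred=-0.2340  r=5.9140  x^+=2.8945  v^+=1.2343  a^+=1.2385
step 4: x_pred=5.7477  r=-0.5577  x^+=5.4527  v^+=2.8138  a^+=1.1422
step 5: x_pred=10.3794  r=-10.7294  x^+=4.7036  v^+=2.1231  a^+=-0.7099
step 6: x_pred=6.9459  r=-6.2359  x^+=3.6471  v^+=-0.1605  a^+=-1.7864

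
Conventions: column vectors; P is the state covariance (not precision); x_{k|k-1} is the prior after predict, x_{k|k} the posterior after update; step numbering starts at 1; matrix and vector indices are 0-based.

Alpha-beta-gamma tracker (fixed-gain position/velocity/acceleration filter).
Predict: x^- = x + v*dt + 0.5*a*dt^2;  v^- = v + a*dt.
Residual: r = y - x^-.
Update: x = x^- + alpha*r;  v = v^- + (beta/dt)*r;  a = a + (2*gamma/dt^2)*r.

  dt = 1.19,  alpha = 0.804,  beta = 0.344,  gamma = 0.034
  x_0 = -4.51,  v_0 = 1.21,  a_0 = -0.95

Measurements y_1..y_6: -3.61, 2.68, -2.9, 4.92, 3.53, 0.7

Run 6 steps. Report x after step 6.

step 1: x_pred=-3.7427  r=0.1327  x^+=-3.6360  v^+=0.1179  a^+=-0.9436
step 2: x_pred=-4.1639  r=6.8439  x^+=1.3386  v^+=0.9734  a^+=-0.6150
step 3: x_pred=2.0615  r=-4.9615  x^+=-1.9276  v^+=-1.1927  a^+=-0.8532
step 4: x_pred=-3.9510  r=8.8710  x^+=3.1813  v^+=0.3563  a^+=-0.4273
step 5: x_pred=3.3028  r=0.2272  x^+=3.4855  v^+=-0.0864  a^+=-0.4163
step 6: x_pred=3.0878  r=-2.3878  x^+=1.1680  v^+=-1.2721  a^+=-0.5310

x_post = 1.1680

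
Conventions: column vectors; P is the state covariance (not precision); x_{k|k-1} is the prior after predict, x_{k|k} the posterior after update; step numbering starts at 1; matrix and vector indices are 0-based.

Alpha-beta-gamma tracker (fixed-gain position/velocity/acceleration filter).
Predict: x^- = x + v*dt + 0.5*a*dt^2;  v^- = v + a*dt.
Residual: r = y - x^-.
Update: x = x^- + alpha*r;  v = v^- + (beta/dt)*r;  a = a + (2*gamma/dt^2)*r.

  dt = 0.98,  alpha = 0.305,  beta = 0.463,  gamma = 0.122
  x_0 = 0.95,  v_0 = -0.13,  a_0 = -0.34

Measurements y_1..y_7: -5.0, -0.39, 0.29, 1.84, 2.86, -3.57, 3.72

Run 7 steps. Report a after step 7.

step 1: x_pred=0.6593  r=-5.6593  x^+=-1.0668  v^+=-3.1369  a^+=-1.7778
step 2: x_pred=-4.9947  r=4.6047  x^+=-3.5903  v^+=-2.7037  a^+=-0.6079
step 3: x_pred=-6.5318  r=6.8218  x^+=-4.4512  v^+=-0.0765  a^+=1.1252
step 4: x_pred=-3.9859  r=5.8259  x^+=-2.2090  v^+=3.7786  a^+=2.6053
step 5: x_pred=2.7451  r=0.1149  x^+=2.7802  v^+=6.3861  a^+=2.6345
step 6: x_pred=10.3036  r=-13.8736  x^+=6.0722  v^+=2.4133  a^+=-0.8902
step 7: x_pred=8.0098  r=-4.2898  x^+=6.7014  v^+=-0.4858  a^+=-1.9801

a_post = -1.9801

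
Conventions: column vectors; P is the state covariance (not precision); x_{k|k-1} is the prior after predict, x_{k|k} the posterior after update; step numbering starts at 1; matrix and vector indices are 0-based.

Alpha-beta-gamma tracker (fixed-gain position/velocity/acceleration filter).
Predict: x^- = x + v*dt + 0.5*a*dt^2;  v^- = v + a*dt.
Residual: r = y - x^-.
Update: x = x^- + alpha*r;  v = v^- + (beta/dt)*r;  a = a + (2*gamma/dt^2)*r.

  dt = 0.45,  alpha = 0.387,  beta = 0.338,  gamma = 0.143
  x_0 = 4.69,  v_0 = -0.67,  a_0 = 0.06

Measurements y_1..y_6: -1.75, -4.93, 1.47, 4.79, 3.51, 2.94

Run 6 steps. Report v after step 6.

v_post = 22.0656

step 1: x_pred=4.3946  r=-6.1446  x^+=2.0166  v^+=-5.2583  a^+=-8.6183
step 2: x_pred=-1.2222  r=-3.7078  x^+=-2.6571  v^+=-11.9215  a^+=-13.8550
step 3: x_pred=-9.4246  r=10.8946  x^+=-5.2084  v^+=-9.9731  a^+=1.5319
step 4: x_pred=-9.5412  r=14.3312  x^+=-3.9950  v^+=1.4805  a^+=21.7725
step 5: x_pred=-1.1243  r=4.6343  x^+=0.6692  v^+=14.7591  a^+=28.3178
step 6: x_pred=10.1779  r=-7.2379  x^+=7.3768  v^+=22.0656  a^+=18.0953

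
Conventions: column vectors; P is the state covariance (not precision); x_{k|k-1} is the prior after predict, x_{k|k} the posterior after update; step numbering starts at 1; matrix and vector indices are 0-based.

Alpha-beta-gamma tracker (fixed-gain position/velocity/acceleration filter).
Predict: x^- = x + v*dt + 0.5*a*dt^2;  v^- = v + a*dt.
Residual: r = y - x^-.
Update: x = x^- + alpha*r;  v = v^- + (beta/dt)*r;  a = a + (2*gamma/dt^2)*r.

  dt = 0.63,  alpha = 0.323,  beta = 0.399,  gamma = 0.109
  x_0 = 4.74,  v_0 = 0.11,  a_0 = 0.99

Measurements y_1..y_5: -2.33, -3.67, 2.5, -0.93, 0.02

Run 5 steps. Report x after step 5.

x_post = -3.0503

step 1: x_pred=5.0058  r=-7.3358  x^+=2.6363  v^+=-3.9123  a^+=-3.0392
step 2: x_pred=-0.4316  r=-3.2384  x^+=-1.4776  v^+=-7.8780  a^+=-4.8180
step 3: x_pred=-7.3968  r=9.8968  x^+=-4.2002  v^+=-4.6453  a^+=0.6180
step 4: x_pred=-7.0041  r=6.0741  x^+=-5.0422  v^+=-0.4091  a^+=3.9542
step 5: x_pred=-4.5152  r=4.5352  x^+=-3.0503  v^+=4.9543  a^+=6.4452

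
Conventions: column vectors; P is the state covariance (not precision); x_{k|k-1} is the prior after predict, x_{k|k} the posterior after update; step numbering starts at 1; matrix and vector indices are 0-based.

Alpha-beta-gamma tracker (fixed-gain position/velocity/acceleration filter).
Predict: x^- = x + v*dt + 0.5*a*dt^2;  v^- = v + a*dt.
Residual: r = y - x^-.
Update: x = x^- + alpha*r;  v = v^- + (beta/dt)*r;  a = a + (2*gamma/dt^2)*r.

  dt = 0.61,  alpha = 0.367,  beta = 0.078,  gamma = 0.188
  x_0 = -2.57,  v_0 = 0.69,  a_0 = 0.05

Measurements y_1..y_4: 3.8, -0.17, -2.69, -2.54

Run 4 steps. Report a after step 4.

a_post = -11.7366

step 1: x_pred=-2.1398  r=5.9398  x^+=0.0401  v^+=1.4800  a^+=6.0521
step 2: x_pred=2.0689  r=-2.2389  x^+=1.2472  v^+=4.8855  a^+=3.7897
step 3: x_pred=4.9324  r=-7.6224  x^+=2.1350  v^+=6.2225  a^+=-3.9126
step 4: x_pred=5.2028  r=-7.7428  x^+=2.3612  v^+=2.8457  a^+=-11.7366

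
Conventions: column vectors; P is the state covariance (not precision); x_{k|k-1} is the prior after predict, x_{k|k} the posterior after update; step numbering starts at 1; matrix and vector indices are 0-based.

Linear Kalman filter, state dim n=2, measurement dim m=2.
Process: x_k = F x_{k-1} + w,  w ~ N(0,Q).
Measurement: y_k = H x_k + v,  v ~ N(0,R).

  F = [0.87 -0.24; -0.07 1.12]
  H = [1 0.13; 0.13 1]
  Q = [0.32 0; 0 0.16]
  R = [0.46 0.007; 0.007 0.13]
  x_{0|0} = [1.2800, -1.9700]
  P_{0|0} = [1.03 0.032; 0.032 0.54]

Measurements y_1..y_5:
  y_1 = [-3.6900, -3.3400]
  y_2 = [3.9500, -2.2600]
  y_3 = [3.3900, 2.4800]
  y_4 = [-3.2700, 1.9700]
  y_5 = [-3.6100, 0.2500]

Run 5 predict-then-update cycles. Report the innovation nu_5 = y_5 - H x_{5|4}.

innov = [-2.7766, -1.4443]

step 1: x^-=[1.5864, -2.2960]  P^-=[1.1173 -0.1762; -0.1762 0.8374]  S=[1.5457 0.0820; 0.0820 0.9405]  K=[0.7131 -0.0950; -0.0899 0.8739]  nu=[-4.9779, -1.2502]  x^+=[-1.8446, -2.9411]  P^+=[0.3340 -0.0508; -0.0508 0.1196]
step 2: x^-=[-0.8989, -3.1649]  P^-=[0.6009 -0.1028; -0.1028 0.3196]  S=[1.0395 0.0221; 0.0221 0.4330]  K=[0.5670 -0.0860; -0.0741 0.7110]  nu=[5.2603, 1.0218]  x^+=[1.9958, -2.8280]  P^+=[0.2656 -0.0417; -0.0417 0.0973]
step 3: x^-=[2.4151, -3.3071]  P^-=[0.5441 -0.0837; -0.0837 0.2899]  S=[0.9872 0.0303; 0.0303 0.4074]  K=[0.5423 -0.0722; -0.0678 0.6901]  nu=[1.4049, 5.4731]  x^+=[2.7818, 0.3745]  P^+=[0.2540 -0.0386; -0.0386 0.0943]
step 4: x^-=[2.3303, 0.2247]  P^-=[0.5338 -0.0791; -0.0791 0.2855]  S=[0.9781 0.0331; 0.0331 0.4040]  K=[0.5376 -0.0680; -0.0661 0.6867]  nu=[-5.6295, 1.4424]  x^+=[-0.7940, 1.5876]  P^+=[0.2517 -0.0378; -0.0378 0.0937]
step 5: x^-=[-1.0718, 1.8336]  P^-=[0.5317 -0.0780; -0.0780 0.2847]  S=[0.9762 0.0338; 0.0338 0.4034]  K=[0.5366 -0.0670; -0.0657 0.6861]  nu=[-2.7766, -1.4443]  x^+=[-2.4649, 1.0252]  P^+=[0.2512 -0.0376; -0.0376 0.0936]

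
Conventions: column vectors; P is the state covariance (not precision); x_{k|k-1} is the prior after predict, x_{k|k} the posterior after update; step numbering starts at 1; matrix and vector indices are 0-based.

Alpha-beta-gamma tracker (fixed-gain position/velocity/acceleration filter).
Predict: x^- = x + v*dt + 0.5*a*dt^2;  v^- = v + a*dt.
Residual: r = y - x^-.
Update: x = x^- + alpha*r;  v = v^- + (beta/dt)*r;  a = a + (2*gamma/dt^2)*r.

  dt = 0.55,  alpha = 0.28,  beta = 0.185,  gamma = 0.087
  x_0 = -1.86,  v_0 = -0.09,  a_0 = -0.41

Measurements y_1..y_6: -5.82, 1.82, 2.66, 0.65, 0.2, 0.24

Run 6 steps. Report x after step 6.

x_post = 4.1764

step 1: x_pred=-1.9715  r=-3.8485  x^+=-3.0491  v^+=-1.6100  a^+=-2.6237
step 2: x_pred=-4.3314  r=6.1514  x^+=-2.6090  v^+=-0.9839  a^+=0.9147
step 3: x_pred=-3.0118  r=5.6718  x^+=-1.4237  v^+=1.4270  a^+=4.1771
step 4: x_pred=-0.0071  r=0.6571  x^+=0.1769  v^+=3.9454  a^+=4.5551
step 5: x_pred=3.0358  r=-2.8358  x^+=2.2418  v^+=5.4968  a^+=2.9239
step 6: x_pred=5.7073  r=-5.4673  x^+=4.1764  v^+=5.2660  a^+=-0.2209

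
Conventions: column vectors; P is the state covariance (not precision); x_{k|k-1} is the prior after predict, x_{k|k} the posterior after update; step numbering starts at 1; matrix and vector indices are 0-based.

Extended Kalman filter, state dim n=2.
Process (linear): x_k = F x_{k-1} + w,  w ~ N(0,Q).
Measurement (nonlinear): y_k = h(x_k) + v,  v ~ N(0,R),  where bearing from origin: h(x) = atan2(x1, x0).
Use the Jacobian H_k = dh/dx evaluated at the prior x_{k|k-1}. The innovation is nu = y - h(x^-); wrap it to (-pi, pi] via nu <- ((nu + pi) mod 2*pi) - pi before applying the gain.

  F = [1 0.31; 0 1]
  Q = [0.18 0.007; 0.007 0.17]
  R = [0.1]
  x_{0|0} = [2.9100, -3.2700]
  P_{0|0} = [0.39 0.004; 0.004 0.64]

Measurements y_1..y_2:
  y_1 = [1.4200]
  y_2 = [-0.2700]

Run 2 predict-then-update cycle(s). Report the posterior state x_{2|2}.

step 1: x^-=[1.8963, -3.2700]  P^-=[0.6340 0.2094; 0.2094 0.8100]  H_jac=[0.2288 0.1327]  S=[0.1602]  K=[1.0792; 0.9702]  nu=[2.4653]  x^+=[4.5569, -0.8781]  P^+=[0.4474 0.0417; 0.0417 0.6592]
step 2: x^-=[4.2846, -0.8781]  P^-=[0.7166 0.2530; 0.2530 0.8292]  H_jac=[0.0459 0.2240]  S=[0.1483]  K=[0.6039; 1.3306]  nu=[-0.0678]  x^+=[4.2437, -0.9684]  P^+=[0.6625 0.1338; 0.1338 0.5666]

x_post = [4.2437, -0.9684]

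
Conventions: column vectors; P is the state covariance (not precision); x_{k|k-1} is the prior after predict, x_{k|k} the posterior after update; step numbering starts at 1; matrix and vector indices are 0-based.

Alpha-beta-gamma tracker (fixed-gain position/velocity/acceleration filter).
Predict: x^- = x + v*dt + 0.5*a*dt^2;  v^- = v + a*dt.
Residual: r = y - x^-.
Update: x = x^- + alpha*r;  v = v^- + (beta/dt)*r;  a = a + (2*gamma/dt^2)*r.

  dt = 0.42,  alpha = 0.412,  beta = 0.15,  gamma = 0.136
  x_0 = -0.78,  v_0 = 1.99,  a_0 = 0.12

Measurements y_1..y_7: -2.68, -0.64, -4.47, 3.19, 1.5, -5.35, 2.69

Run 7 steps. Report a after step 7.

step 1: x_pred=0.0664  r=-2.7464  x^+=-1.0651  v^+=1.0595  a^+=-4.1148
step 2: x_pred=-0.9830  r=0.3430  x^+=-0.8417  v^+=-0.5461  a^+=-3.5858
step 3: x_pred=-1.3874  r=-3.0826  x^+=-2.6574  v^+=-3.1531  a^+=-8.3391
step 4: x_pred=-4.7172  r=7.9072  x^+=-1.4595  v^+=-3.8316  a^+=3.8535
step 5: x_pred=-2.7288  r=4.2288  x^+=-0.9866  v^+=-0.7028  a^+=10.3741
step 6: x_pred=-0.3667  r=-4.9833  x^+=-2.4198  v^+=1.8746  a^+=2.6902
step 7: x_pred=-1.3952  r=4.0852  x^+=0.2879  v^+=4.4635  a^+=8.9894

a_post = 8.9894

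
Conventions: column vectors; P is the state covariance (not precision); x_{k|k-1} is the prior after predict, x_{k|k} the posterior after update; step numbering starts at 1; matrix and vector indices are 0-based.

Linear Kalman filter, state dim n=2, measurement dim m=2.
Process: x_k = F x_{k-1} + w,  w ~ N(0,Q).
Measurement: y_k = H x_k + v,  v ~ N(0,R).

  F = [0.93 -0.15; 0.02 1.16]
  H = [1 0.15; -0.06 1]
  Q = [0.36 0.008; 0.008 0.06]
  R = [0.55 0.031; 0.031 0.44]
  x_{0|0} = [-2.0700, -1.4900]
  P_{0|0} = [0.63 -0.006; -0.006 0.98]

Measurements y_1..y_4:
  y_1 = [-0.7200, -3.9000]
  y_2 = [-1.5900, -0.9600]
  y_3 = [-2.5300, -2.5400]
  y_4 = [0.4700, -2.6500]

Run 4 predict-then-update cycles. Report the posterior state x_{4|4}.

x_post = [0.0417, -2.9467]

step 1: x^-=[-1.7016, -1.7698]  P^-=[0.9286 -0.1573; -0.1573 1.3787]  S=[1.4625 0.0262; 0.0262 1.8409]  K=[0.6211 -0.1245; 0.0204 0.7538]  nu=[1.2471, -2.2323]  x^+=[-0.6491, -3.4270]  P^+=[0.3400 -0.0151; -0.0151 0.3314]
step 2: x^-=[-0.0896, -3.9883]  P^-=[0.6657 -0.0596; -0.0596 0.5053]  S=[1.2092 0.0078; 0.0078 0.9549]  K=[0.5439 -0.1087; 0.0100 0.5329]  nu=[-0.9022, 3.0229]  x^+=[-0.9088, -2.3865]  P^+=[0.2977 -0.0131; -0.0131 0.2340]
step 3: x^-=[-0.4872, -2.7865]  P^-=[0.6264 -0.0413; -0.0413 0.3744]  S=[1.1725 0.0087; 0.0087 0.8216]  K=[0.5297 -0.1016; 0.0093 0.4586]  nu=[-1.6248, 0.2172]  x^+=[-1.3700, -2.7020]  P^+=[0.2898 -0.0109; -0.0109 0.2014]
step 4: x^-=[-0.8688, -3.1617]  P^-=[0.6183 -0.0334; -0.0334 0.3306]  S=[1.1657 0.0104; 0.0104 0.7769]  K=[0.5270 -0.0978; 0.0101 0.4280]  nu=[1.8131, 0.4595]  x^+=[0.0417, -2.9467]  P^+=[0.2882 -0.0094; -0.0094 0.1881]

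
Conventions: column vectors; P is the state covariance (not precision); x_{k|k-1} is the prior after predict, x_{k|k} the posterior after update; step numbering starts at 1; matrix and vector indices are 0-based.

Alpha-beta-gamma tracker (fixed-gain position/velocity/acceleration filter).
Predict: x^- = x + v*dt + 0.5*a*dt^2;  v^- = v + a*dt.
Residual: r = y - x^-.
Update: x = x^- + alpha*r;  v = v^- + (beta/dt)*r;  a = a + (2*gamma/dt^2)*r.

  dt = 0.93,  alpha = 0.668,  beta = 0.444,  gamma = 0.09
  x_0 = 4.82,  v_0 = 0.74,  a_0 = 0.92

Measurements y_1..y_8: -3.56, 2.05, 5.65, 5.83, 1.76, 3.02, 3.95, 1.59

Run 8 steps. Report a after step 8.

step 1: x_pred=5.9061  r=-9.4661  x^+=-0.4173  v^+=-2.9237  a^+=-1.0500
step 2: x_pred=-3.5904  r=5.6404  x^+=0.1774  v^+=-1.2074  a^+=0.1238
step 3: x_pred=-0.8919  r=6.5419  x^+=3.4781  v^+=2.0310  a^+=1.4853
step 4: x_pred=6.0092  r=-0.1792  x^+=5.8895  v^+=3.3268  a^+=1.4480
step 5: x_pred=9.6096  r=-7.8496  x^+=4.3661  v^+=0.9259  a^+=-0.1856
step 6: x_pred=5.1468  r=-2.1268  x^+=3.7261  v^+=-0.2622  a^+=-0.6283
step 7: x_pred=3.2106  r=0.7394  x^+=3.7045  v^+=-0.4934  a^+=-0.4744
step 8: x_pred=3.0405  r=-1.4505  x^+=2.0716  v^+=-1.6271  a^+=-0.7762

a_post = -0.7762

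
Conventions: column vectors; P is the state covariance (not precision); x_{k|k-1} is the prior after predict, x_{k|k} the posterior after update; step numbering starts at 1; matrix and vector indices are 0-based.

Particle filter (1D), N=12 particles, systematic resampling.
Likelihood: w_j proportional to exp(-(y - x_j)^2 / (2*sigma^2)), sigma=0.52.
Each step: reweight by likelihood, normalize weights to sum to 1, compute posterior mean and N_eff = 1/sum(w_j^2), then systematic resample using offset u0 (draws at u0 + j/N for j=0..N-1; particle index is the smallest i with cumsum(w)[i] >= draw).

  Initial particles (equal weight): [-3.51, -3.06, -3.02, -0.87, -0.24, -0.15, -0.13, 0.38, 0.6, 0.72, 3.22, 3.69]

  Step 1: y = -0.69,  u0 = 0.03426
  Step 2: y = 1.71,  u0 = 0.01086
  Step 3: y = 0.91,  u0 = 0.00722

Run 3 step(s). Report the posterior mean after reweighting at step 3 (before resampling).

step 1: w=[0.0000, 0.0000, 0.0000, 0.3177, 0.2320, 0.1967, 0.1889, 0.0406, 0.0155, 0.0085, 0.0000, 0.0000]  mean=-0.3553  Neff=4.3274  idx=[3, 3, 3, 3, 4, 4, 4, 5, 5, 6, 6, 7]
step 2: w=[0.0001, 0.0001, 0.0001, 0.0001, 0.0185, 0.0185, 0.0185, 0.0349, 0.0349, 0.0400, 0.0400, 0.7945]  mean=0.2674  Neff=1.5678  idx=[4, 8, 10, 11, 11, 11, 11, 11, 11, 11, 11, 11]
step 3: w=[0.0152, 0.0220, 0.0237, 0.1043, 0.1043, 0.1043, 0.1043, 0.1043, 0.1043, 0.1043, 0.1043, 0.1043]  mean=0.3468  Neff=10.0740  idx=[0, 3, 4, 4, 5, 6, 7, 8, 8, 9, 10, 11]

post_mean = 0.3468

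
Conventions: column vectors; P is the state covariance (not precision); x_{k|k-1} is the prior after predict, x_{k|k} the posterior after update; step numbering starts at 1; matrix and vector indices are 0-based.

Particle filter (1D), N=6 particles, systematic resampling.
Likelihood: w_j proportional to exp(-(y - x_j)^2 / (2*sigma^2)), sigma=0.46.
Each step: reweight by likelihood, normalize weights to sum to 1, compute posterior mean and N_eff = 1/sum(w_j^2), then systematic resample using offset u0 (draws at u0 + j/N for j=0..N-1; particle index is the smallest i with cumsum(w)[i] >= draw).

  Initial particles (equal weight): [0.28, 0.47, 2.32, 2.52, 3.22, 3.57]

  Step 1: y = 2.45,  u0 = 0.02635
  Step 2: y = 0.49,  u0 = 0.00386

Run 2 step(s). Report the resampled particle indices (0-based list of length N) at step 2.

resampled_idx = [0, 0, 1, 1, 2, 2]

step 1: w=[0.0000, 0.0000, 0.4275, 0.4398, 0.1096, 0.0230]  mean=2.5352  Neff=2.5721  idx=[2, 2, 2, 3, 3, 3]
step 2: w=[0.2870, 0.2870, 0.2870, 0.0463, 0.0463, 0.0463]  mean=2.3478  Neff=3.9435  idx=[0, 0, 1, 1, 2, 2]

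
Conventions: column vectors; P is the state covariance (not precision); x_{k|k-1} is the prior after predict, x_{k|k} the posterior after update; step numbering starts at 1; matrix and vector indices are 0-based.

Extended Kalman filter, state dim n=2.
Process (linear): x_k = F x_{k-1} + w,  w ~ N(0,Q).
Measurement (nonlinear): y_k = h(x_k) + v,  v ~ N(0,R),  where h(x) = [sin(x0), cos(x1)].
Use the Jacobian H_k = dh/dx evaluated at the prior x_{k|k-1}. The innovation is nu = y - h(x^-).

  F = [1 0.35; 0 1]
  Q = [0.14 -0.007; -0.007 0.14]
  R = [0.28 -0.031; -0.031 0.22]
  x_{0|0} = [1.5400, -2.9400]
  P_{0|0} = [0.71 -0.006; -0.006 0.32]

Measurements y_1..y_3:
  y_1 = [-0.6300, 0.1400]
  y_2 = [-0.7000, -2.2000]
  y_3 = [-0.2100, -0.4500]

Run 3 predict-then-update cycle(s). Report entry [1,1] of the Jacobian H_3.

step 1: x^-=[0.5110, -2.9400]  P^-=[0.8850 0.0990; 0.0990 0.4600]  H_jac=[0.8723 0.0000; 0.0000 0.2002]  S=[0.9533 -0.0137; -0.0137 0.2384]  K=[0.8116 0.1298; 0.0962 0.3918]  nu=[-1.1190, 1.1197]  x^+=[-0.2519, -2.6089]  P^+=[0.2559 0.0170; 0.0170 0.4156]
step 2: x^-=[-1.1650, -2.6089]  P^-=[0.4587 0.1554; 0.1554 0.5556]  H_jac=[0.3947 0.0000; 0.0000 0.5078]  S=[0.3515 0.0002; 0.0002 0.3633]  K=[0.5151 0.2170; 0.1742 0.7766]  nu=[0.2188, -1.3385]  x^+=[-1.3428, -3.6103]  P^+=[0.3483 0.0626; 0.0626 0.3258]
step 3: x^-=[-2.6064, -3.6103]  P^-=[0.5720 0.1696; 0.1696 0.4658]  H_jac=[-0.8602 0.0000; 0.0000 -0.4517]  S=[0.7033 0.0349; 0.0349 0.3151]  K=[-0.6914 -0.1666; -0.1753 -0.6485]  nu=[0.3000, 0.4421]  x^+=[-2.8875, -3.9496]  P^+=[0.2191 0.0337; 0.0337 0.3038]

H_jac[1,1] = -0.4517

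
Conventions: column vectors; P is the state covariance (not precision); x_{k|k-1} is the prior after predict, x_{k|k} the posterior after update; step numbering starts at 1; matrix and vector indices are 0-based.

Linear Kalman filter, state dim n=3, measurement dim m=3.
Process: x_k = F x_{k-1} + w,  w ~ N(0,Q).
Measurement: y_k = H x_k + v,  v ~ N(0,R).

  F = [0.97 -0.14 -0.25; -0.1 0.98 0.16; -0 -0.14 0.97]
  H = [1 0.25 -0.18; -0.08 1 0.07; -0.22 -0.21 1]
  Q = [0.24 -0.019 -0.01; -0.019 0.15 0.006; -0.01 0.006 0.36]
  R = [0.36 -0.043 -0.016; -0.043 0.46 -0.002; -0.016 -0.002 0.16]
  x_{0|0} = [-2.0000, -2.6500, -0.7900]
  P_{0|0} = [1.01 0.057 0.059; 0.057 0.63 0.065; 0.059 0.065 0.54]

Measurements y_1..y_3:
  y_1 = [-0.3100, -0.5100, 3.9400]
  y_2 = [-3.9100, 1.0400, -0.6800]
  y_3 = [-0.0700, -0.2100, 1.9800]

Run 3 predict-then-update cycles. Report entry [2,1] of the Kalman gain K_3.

step 1: x^-=[-1.3715, -2.5234, -0.3953]  P^-=[1.1969 -0.1768 -0.0874; -0.1768 0.7863 0.0588; -0.0874 0.0588 0.8628]  S=[1.5717 -0.1432 -0.5030; -0.1432 1.2957 0.0165; -0.5030 0.0165 1.1128]  K=[0.7502 -0.1329 0.0593; 0.0475 0.6268 -0.0485; 0.1330 0.1014 0.8401]  nu=[1.6212, 1.9314, 3.5037]  x^+=[-0.2041, -1.4056, 2.9597]  P^+=[0.3018 -0.0728 0.0489; -0.0728 0.2783 0.0327; 0.0489 0.0327 0.1497]
step 2: x^-=[-0.7411, -0.8835, 3.0676]  P^-=[0.5372 -0.1626 0.0117; -0.1626 0.4471 0.0156; 0.0117 0.0156 0.4974]  S=[0.8543 -0.1413 -0.1874; -0.1413 0.9410 -0.0043; -0.1874 -0.0043 0.6764]  K=[0.5678 -0.1321 0.0496; 0.0057 0.4907 -0.0581; 0.0900 0.0696 0.7521]  nu=[-2.3958, 1.6495, -4.0962]  x^+=[-2.5222, 0.1504, -0.1141]  P^+=[0.2330 -0.0691 0.0359; -0.0691 0.2186 0.0203; 0.0359 0.0203 0.1309]
step 3: x^-=[-2.4391, 0.3814, -0.1317]  P^-=[0.4745 -0.1425 0.0036; -0.1425 0.3844 0.0107; 0.0036 0.0107 0.4819]  S=[0.8006 -0.1320 -0.1827; -0.1320 0.8741 -0.0014; -0.1827 -0.0014 0.6626]  K=[0.5360 -0.1251 0.0406; 0.0015 0.4538 -0.0569; 0.0801 0.0639 0.7450]  nu=[2.2500, -0.7773, 1.6552]  x^+=[-1.0686, -0.0622, 1.2318]  P^+=[0.2199 -0.0654 0.0328; -0.0654 0.2023 0.0181; 0.0328 0.0181 0.1288]

K[2,1] = 0.0639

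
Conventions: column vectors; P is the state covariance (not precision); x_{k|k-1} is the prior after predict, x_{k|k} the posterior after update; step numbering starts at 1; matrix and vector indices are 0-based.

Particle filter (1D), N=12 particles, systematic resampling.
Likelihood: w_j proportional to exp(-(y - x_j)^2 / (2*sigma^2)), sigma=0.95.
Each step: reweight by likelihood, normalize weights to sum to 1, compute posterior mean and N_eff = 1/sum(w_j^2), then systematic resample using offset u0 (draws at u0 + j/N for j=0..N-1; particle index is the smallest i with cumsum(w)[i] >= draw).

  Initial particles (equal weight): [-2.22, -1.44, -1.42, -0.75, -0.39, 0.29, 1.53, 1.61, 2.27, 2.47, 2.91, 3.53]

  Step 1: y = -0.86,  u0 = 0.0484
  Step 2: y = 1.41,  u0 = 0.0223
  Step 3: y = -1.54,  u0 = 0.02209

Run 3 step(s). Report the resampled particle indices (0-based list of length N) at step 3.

step 1: w=[0.0803, 0.1856, 0.1880, 0.2222, 0.1979, 0.1075, 0.0094, 0.0076, 0.0010, 0.0005, 0.0001, 0.0000]  mean=-0.8946  Neff=5.6675  idx=[0, 1, 1, 2, 2, 3, 3, 3, 4, 4, 5, 5]
step 2: w=[0.0004, 0.0069, 0.0069, 0.0074, 0.0074, 0.0470, 0.0470, 0.0470, 0.1036, 0.1036, 0.3113, 0.3113]  mean=-0.0479  Neff=4.5017  idx=[4, 6, 8, 8, 9, 10, 10, 10, 11, 11, 11, 11]
step 3: w=[0.2342, 0.1670, 0.1134, 0.1134, 0.1134, 0.0369, 0.0369, 0.0369, 0.0369, 0.0369, 0.0369, 0.0369]  mean=-0.5156  Neff=7.6396  idx=[0, 0, 0, 1, 1, 2, 3, 3, 4, 5, 8, 10]

resampled_idx = [0, 0, 0, 1, 1, 2, 3, 3, 4, 5, 8, 10]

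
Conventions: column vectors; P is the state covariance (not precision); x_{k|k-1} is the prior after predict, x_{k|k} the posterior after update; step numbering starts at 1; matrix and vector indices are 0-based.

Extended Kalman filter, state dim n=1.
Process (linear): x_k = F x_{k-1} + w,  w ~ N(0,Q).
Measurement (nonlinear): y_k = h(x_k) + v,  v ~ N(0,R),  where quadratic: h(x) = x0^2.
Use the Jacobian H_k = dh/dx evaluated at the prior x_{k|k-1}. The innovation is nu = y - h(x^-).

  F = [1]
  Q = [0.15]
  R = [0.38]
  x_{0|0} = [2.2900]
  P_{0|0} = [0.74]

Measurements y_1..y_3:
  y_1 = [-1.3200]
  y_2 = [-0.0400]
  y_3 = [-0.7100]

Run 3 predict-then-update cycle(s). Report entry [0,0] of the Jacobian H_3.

step 1: x^-=[2.2900]  P^-=[0.8900]  H_jac=[4.5800]  S=[19.0490]  K=[0.2140]  nu=[-6.5641]  x^+=[0.8854]  P^+=[0.0178]
step 2: x^-=[0.8854]  P^-=[0.1678]  H_jac=[1.7708]  S=[0.9060]  K=[0.3279]  nu=[-0.8239]  x^+=[0.6152]  P^+=[0.0704]
step 3: x^-=[0.6152]  P^-=[0.2204]  H_jac=[1.2305]  S=[0.7137]  K=[0.3800]  nu=[-1.0885]  x^+=[0.2017]  P^+=[0.1173]

H_jac[0,0] = 1.2305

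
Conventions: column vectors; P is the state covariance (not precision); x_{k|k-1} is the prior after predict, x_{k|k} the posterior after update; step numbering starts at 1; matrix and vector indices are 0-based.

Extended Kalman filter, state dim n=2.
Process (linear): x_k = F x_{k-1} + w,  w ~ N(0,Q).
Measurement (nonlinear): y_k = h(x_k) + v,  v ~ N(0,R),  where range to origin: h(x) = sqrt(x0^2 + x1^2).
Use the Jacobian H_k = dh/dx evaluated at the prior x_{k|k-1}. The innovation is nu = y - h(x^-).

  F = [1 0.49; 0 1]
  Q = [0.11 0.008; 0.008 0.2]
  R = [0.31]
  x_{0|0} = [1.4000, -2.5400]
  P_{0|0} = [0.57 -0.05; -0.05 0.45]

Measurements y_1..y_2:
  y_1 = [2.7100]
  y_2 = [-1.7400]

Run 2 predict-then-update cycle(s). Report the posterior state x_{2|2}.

x_post = [1.5965, -0.4293]

step 1: x^-=[0.1554, -2.5400]  P^-=[0.7390 0.1785; 0.1785 0.6500]  H_jac=[0.0611 -0.9981]  S=[0.9386]  K=[-0.1417; -0.6796]  nu=[0.1653]  x^+=[0.1320, -2.6523]  P^+=[0.7202 0.0881; 0.0881 0.2165]
step 2: x^-=[-1.1677, -2.6523]  P^-=[0.9685 0.2022; 0.2022 0.4165]  H_jac=[-0.4029 -0.9152]  S=[0.9652]  K=[-0.5960; -0.4793]  nu=[-4.6380]  x^+=[1.5965, -0.4293]  P^+=[0.6256 -0.0736; -0.0736 0.1947]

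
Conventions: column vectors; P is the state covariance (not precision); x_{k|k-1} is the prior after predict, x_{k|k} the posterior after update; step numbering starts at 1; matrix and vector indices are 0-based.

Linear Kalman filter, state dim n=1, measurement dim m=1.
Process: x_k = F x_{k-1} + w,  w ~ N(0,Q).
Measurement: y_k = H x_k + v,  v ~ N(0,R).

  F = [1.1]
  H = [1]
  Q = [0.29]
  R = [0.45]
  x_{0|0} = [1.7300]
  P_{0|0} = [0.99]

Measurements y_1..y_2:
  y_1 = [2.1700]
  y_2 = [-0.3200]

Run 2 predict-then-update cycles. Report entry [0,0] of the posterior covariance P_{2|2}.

step 1: x^-=[1.9030]  P^-=[1.4879]  S=[1.9379]  K=[0.7678]  nu=[0.2670]  x^+=[2.1080]  P^+=[0.3455]
step 2: x^-=[2.3188]  P^-=[0.7081]  S=[1.1581]  K=[0.6114]  nu=[-2.6388]  x^+=[0.7054]  P^+=[0.2751]

P_post[0,0] = 0.2751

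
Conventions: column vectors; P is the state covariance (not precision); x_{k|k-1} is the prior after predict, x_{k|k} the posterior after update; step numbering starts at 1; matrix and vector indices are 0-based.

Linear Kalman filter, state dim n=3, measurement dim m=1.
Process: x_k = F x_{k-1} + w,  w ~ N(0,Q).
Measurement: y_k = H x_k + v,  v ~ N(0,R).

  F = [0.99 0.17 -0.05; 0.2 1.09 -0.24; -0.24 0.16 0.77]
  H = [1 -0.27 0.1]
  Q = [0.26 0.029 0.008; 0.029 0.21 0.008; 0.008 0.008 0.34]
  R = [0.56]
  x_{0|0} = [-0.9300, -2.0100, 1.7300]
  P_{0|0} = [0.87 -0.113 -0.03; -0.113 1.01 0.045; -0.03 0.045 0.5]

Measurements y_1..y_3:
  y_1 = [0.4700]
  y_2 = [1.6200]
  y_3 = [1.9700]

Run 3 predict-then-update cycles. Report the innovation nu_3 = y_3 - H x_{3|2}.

step 1: x^-=[-1.3489, -2.7921, 1.2337]  P^-=[1.1073 0.2718 -0.2215; 0.2718 1.4036 0.1056; -0.2215 0.1056 0.7433]  S=[1.5803]  K=[0.6402; -0.0612; -0.1112]  nu=[0.9417]  x^+=[-0.7460, -2.8497, 1.1290]  P^+=[0.4595 0.3337 -0.1090; 0.3337 1.3977 0.0949; -0.1090 0.0949 0.7237]
step 2: x^-=[-1.2794, -3.5263, 0.5924]  P^-=[0.8741 0.7770 -0.1245; 0.7770 2.0370 0.0723; -0.1245 0.0723 0.8694]  S=[1.1429]  K=[0.5703; 0.2050; -0.0500]  nu=[1.8881]  x^+=[-0.2026, -3.1394, 0.4981]  P^+=[0.5023 0.6434 -0.0920; 0.6434 1.9890 0.0840; -0.0920 0.0840 0.8665]
step 3: x^-=[-0.7592, -3.5820, -0.0701]  P^-=[1.0362 1.2384 -0.0758; 1.2384 2.8886 0.0707; -0.0758 0.0707 0.9389]  S=[1.1285]  K=[0.6152; 0.4125; -0.0009]  nu=[1.7690]  x^+=[0.3292, -2.8522, -0.0718]  P^+=[0.6091 0.9520 -0.0752; 0.9520 2.6965 0.0711; -0.0752 0.0711 0.9389]

innov = [1.7690]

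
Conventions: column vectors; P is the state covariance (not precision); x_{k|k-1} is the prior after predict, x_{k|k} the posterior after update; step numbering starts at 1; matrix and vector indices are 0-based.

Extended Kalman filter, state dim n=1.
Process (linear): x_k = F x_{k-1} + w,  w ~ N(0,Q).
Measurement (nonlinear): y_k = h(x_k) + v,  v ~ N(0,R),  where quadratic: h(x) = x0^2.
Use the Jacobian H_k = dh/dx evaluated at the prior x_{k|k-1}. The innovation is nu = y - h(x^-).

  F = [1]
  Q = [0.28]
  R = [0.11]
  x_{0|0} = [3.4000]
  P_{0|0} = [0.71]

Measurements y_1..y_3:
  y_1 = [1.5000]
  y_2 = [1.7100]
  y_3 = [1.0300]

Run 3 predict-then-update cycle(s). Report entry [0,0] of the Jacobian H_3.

step 1: x^-=[3.4000]  P^-=[0.9900]  H_jac=[6.8000]  S=[45.8876]  K=[0.1467]  nu=[-10.0600]  x^+=[1.9241]  P^+=[0.0024]
step 2: x^-=[1.9241]  P^-=[0.2824]  H_jac=[3.8483]  S=[4.2917]  K=[0.2532]  nu=[-1.9923]  x^+=[1.4197]  P^+=[0.0072]
step 3: x^-=[1.4197]  P^-=[0.2872]  H_jac=[2.8394]  S=[2.4257]  K=[0.3362]  nu=[-0.9855]  x^+=[1.0883]  P^+=[0.0130]

H_jac[0,0] = 2.8394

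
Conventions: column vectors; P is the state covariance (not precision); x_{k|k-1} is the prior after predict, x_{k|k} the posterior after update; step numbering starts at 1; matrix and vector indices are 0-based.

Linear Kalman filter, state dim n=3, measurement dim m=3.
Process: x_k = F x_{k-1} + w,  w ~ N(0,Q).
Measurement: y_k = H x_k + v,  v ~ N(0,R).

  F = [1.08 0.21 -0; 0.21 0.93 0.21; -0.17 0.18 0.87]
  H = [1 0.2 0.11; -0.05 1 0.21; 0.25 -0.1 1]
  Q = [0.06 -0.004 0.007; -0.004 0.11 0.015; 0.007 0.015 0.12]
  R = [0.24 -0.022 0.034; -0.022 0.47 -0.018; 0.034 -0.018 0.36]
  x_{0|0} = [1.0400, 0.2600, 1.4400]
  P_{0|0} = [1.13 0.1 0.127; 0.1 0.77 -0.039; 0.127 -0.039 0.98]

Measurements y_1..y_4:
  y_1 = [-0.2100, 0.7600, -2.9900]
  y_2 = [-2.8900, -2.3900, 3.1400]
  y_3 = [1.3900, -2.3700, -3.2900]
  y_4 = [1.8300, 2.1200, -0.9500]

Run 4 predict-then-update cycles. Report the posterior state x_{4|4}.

x_post = [0.7698, 0.2930, -0.8489]

step 1: x^-=[1.1778, 0.7626, 1.1228]  P^-=[1.4573 0.5346 -0.0433; 0.5346 0.9041 0.2562; -0.0433 0.2562 0.8635]  S=[1.9595 0.6652 0.4525; 0.6652 1.4708 0.4418; 0.4525 0.4418 1.2240]  K=[0.8276 -0.0452 -0.0710; 0.1986 0.5516 -0.0278; -0.1605 0.1691 0.6740]  nu=[-1.6638, -0.1795, -4.3310]  x^+=[0.1163, 0.4537, -1.5595]  P^+=[0.2062 -0.0174 -0.0499; -0.0174 0.2511 0.0163; -0.0499 0.0163 0.2482]
step 2: x^-=[0.2209, 0.1189, -1.2949]  P^-=[0.3037 0.0629 -0.0680; 0.0629 0.3424 0.1036; -0.0680 0.1036 0.3429]  S=[0.5763 0.1034 0.0873; 0.1034 0.8669 0.1332; 0.0873 0.1332 0.6674]  K=[0.5488 -0.0167 -0.0661; 0.1736 0.3916 0.0266; -0.1128 0.1496 0.4577]  nu=[-2.9922, -2.2259, 4.3915]  x^+=[-1.6743, -1.1555, 0.7196]  P^+=[0.1349 -0.0038 -0.0389; -0.0038 0.1740 0.0268; -0.0389 0.0268 0.1706]
step 3: x^-=[-2.0510, -1.2751, 0.7027]  P^-=[0.2233 0.0489 -0.0435; 0.0489 0.2795 0.0879; -0.0435 0.0879 0.2788]  S=[0.4917 0.0821 0.0844; 0.0821 0.7952 0.1082; 0.0844 0.1082 0.6138]  K=[0.4742 -0.0058 -0.0520; 0.1689 0.3497 0.0327; -0.0839 0.1398 0.4091]  nu=[3.6187, -1.3450, -3.6075]  x^+=[-0.1396, -1.2523, -1.2646]  P^+=[0.1156 0.0001 -0.0314; 0.0001 0.1545 0.0266; -0.0314 0.0266 0.1524]
step 4: x^-=[-0.4137, -1.4595, -1.3019]  P^-=[0.2017 0.0466 -0.0330; 0.0466 0.2631 0.0825; -0.0330 0.0825 0.2613]  S=[0.4704 0.0785 0.0873; 0.0785 0.7758 0.1006; 0.0873 0.1006 0.6012]  K=[0.4493 -0.0017 -0.0437; 0.1680 0.3373 0.0320; -0.0697 0.1351 0.3947]  nu=[2.6789, 3.8322, 0.3094]  x^+=[0.7698, 0.2930, -0.8489]  P^+=[0.1091 0.0014 -0.0276; 0.0014 0.1489 0.0257; -0.0276 0.0257 0.1468]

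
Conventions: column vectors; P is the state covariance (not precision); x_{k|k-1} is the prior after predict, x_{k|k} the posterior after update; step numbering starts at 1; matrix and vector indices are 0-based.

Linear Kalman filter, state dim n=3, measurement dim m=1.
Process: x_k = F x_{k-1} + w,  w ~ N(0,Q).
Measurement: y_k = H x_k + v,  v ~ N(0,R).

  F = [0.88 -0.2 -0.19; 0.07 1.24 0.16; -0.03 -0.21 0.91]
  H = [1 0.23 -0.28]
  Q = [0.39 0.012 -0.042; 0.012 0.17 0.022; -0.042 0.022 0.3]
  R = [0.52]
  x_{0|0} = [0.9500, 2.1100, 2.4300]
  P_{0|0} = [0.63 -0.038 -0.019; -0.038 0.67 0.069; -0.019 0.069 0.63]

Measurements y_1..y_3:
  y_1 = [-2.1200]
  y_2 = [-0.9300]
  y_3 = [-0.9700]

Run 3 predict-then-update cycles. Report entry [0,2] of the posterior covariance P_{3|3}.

P_post[0,2] = 0.2957

step 1: x^-=[-0.0477, 3.0717, 1.7397]  P^-=[0.9524 -0.1963 -0.1578; -0.1963 1.2398 0.0143; -0.1578 0.0143 0.8260]  S=[1.5989]  K=[0.5950; 0.0530; -0.2412]  nu=[-2.2917]  x^+=[-1.4113, 2.9501, 2.2926]  P^+=[0.3863 -0.2468 0.0718; -0.2468 1.2353 0.0348; 0.0718 0.0348 0.7329]
step 2: x^-=[-2.2676, 3.9262, 1.5090]  P^-=[0.8305 -0.5588 -0.0300; -0.5588 2.0626 -0.1386; -0.0300 -0.1386 0.9414]  S=[1.3110]  K=[0.5419; -0.0348; -0.2483]  nu=[0.8571]  x^+=[-1.8032, 3.8964, 1.2963]  P^+=[0.4456 -0.5341 0.1464; -0.5341 2.0610 -0.1500; 0.1464 -0.1500 0.8606]
step 3: x^-=[-2.6123, 4.9127, 0.4155]  P^-=[0.9762 -1.0144 0.1189; -1.0144 3.2142 -0.5181; 0.1189 -0.5181 1.1466]  S=[1.2897]  K=[0.5502; -0.1008; -0.2492]  nu=[0.6288]  x^+=[-2.2664, 4.8493, 0.2588]  P^+=[0.5858 -0.9428 0.2957; -0.9428 3.2011 -0.5505; 0.2957 -0.5505 1.0665]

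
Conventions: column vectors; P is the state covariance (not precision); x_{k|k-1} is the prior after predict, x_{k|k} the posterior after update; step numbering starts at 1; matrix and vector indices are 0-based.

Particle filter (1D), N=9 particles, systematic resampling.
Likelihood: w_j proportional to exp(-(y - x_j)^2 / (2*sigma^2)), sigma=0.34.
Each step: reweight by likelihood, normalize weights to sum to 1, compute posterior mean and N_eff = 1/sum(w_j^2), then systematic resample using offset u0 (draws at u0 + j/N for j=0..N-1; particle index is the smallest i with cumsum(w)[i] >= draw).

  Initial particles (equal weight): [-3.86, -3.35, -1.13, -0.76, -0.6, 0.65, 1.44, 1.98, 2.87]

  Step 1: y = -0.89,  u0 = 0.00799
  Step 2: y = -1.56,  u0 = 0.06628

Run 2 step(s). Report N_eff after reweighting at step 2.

N_eff = 4.3030

step 1: w=[0.0000, 0.0000, 0.3242, 0.3866, 0.2891, 0.0000, 0.0000, 0.0000, 0.0000]  mean=-0.8337  Neff=2.9568  idx=[2, 2, 2, 3, 3, 3, 3, 4, 4]
step 2: w=[0.2746, 0.2746, 0.2746, 0.0384, 0.0384, 0.0384, 0.0384, 0.0113, 0.0113]  mean=-1.0612  Neff=4.3030  idx=[0, 0, 1, 1, 1, 2, 2, 3, 6]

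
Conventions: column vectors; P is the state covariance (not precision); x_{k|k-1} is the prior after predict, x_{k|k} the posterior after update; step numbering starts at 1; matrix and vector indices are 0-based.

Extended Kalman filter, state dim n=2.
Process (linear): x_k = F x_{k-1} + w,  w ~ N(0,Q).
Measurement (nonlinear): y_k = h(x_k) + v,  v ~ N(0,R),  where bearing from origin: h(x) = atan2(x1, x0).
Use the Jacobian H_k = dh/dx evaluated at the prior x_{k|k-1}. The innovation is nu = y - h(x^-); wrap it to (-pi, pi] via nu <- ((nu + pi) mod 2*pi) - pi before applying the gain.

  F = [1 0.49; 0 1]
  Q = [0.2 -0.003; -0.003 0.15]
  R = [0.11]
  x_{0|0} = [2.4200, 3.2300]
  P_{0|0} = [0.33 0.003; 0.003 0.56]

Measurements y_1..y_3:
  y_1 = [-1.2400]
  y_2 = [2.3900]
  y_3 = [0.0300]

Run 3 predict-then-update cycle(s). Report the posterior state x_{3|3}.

x_post = [7.7892, 3.4426]

step 1: x^-=[4.0027, 3.2300]  P^-=[0.6674 0.2744; 0.2744 0.7100]  H_jac=[-0.1221 0.1513]  S=[0.1261]  K=[-0.3170; 0.5864]  nu=[-1.9190]  x^+=[4.6111, 2.1047]  P^+=[0.6547 0.2978; 0.2978 0.6667]
step 2: x^-=[5.6424, 2.1047]  P^-=[1.3067 0.6215; 0.6215 0.8167]  H_jac=[-0.0580 0.1556]  S=[0.1229]  K=[0.1697; 0.7401]  nu=[2.0330]  x^+=[5.9874, 3.6093]  P^+=[1.3031 0.6061; 0.6061 0.7493]
step 3: x^-=[7.7559, 3.6093]  P^-=[2.2770 0.9702; 0.9702 0.8993]  H_jac=[-0.0493 0.1060]  S=[0.1155]  K=[-0.0820; 0.4109]  nu=[-0.4056]  x^+=[7.7892, 3.4426]  P^+=[2.2762 0.9741; 0.9741 0.8798]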